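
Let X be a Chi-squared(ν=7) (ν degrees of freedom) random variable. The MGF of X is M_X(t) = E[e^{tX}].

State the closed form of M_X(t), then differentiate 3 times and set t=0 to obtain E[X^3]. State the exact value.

E[X^3] = D^3[M](0) = 693

M_X(t) = (1 - 2*t)^(-7/2)
D^3[M](t) = 693/(64*t^6*√(1 - 2*t) - 192*t^5*√(1 - 2*t) + 240*t^4*√(1 - 2*t) - 160*t^3*√(1 - 2*t) + 60*t^2*√(1 - 2*t) - 12*t*√(1 - 2*t) + √(1 - 2*t))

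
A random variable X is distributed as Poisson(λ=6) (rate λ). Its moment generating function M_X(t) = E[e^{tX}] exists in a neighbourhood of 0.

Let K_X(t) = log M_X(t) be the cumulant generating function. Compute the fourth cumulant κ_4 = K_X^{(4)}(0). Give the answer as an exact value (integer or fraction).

κ_4 = D^4[K](0) = 6

M_X(t) = e^(6*e^(t) - 6)
K_X(t) = log M_X(t) = 6*e^(t) - 6
D^4[K](t) = 6*e^(t)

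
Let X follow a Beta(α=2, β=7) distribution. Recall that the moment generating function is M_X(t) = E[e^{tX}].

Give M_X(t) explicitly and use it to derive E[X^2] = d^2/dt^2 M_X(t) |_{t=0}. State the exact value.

M_X(t) = ₁F₁(2; 9; t)
dM/dt = 2*₁F₁(3; 10; t)/9
d^2M/dt^2 = ₁F₁(4; 11; t)/15

E[X^2] = d^2M/dt^2 |_{t=0} = 1/15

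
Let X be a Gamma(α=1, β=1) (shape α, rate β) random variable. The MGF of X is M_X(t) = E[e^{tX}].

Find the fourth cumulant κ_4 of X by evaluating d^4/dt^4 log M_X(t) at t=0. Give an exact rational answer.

M_X(t) = 1/(1 - t)
K_X(t) = log M_X(t) = -log(1 - t)
D^4[K](t) = 6/(t^4 - 4*t^3 + 6*t^2 - 4*t + 1)

κ_4 = D^4[K](0) = 6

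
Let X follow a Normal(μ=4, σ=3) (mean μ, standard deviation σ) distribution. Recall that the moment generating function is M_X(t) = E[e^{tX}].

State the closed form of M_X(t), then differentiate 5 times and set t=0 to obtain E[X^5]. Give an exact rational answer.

M_X(t) = e^(9*t^2/2 + 4*t)

E[X^5] = M^(5)(0) = 11644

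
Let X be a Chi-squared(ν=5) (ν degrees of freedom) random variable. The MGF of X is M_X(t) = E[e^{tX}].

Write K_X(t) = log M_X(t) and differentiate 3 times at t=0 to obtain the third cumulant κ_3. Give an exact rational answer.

κ_3 = d^3K/dt^3 |_{t=0} = 40

M_X(t) = (1 - 2*t)^(-5/2)
K_X(t) = log M_X(t) = -5*log(1 - 2*t)/2
dK/dt = -5/(2*t - 1)
d^2K/dt^2 = 10/(4*t^2 - 4*t + 1)
d^3K/dt^3 = -40/(8*t^3 - 12*t^2 + 6*t - 1)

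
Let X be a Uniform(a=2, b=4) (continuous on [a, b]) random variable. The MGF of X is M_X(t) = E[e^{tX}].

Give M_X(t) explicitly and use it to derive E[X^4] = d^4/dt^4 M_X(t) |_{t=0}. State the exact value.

M_X(t) = (e^(4*t) - e^(2*t))/(2*t)
M′(t) = (4*t*e^(4*t) - 2*t*e^(2*t) - e^(4*t) + e^(2*t))/(2*t^2)
M′′(t) = (8*t^2*e^(4*t) - 2*t^2*e^(2*t) - 4*t*e^(4*t) + 2*t*e^(2*t) + e^(4*t) - e^(2*t))/t^3
M′′′(t) = (32*t^3*e^(4*t) - 4*t^3*e^(2*t) - 24*t^2*e^(4*t) + 6*t^2*e^(2*t) + 12*t*e^(4*t) - 6*t*e^(2*t) - 3*e^(4*t) + 3*e^(2*t))/t^4

E[X^4] = M′′′′(0) = 496/5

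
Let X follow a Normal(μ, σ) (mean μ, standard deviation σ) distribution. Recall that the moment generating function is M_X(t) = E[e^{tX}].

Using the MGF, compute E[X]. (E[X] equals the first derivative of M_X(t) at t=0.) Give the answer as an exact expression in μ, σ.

E[X] = D[M](0) = μ

M_X(t) = e^(μ*t + σ^2*t^2/2)
D[M](t) = μ*e^(μ*t)*e^(σ^2*t^2/2) + σ^2*t*e^(μ*t)*e^(σ^2*t^2/2)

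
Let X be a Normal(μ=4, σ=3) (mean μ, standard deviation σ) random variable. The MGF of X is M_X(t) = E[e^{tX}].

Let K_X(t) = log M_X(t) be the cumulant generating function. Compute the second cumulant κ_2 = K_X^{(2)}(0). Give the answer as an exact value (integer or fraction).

M_X(t) = e^(9*t^2/2 + 4*t)
K_X(t) = log M_X(t) = 9*t^2/2 + 4*t
dK/dt = 9*t + 4
d^2K/dt^2 = 9

κ_2 = d^2K/dt^2 |_{t=0} = 9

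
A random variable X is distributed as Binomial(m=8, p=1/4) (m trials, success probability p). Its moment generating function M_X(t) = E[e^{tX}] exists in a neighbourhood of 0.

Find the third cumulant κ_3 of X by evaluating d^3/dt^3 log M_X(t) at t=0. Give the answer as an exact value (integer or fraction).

κ_3 = D^3[K](0) = 3/4

M_X(t) = (e^(t)/4 + 3/4)^8
K_X(t) = log M_X(t) = 8*log(e^(t)/4 + 3/4)
D^3[K](t) = (-24*e^(2*t) + 72*e^(t))/(e^(3*t) + 9*e^(2*t) + 27*e^(t) + 27)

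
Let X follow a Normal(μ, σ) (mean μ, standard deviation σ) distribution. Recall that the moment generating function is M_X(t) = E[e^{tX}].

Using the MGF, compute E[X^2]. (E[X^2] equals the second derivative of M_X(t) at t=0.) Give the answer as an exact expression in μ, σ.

M_X(t) = e^(μ*t + σ^2*t^2/2)
M′(t) = μ*e^(μ*t)*e^(σ^2*t^2/2) + σ^2*t*e^(μ*t)*e^(σ^2*t^2/2)
M′′(t) = μ^2*e^(μ*t)*e^(σ^2*t^2/2) + 2*μ*σ^2*t*e^(μ*t)*e^(σ^2*t^2/2) + σ^4*t^2*e^(μ*t)*e^(σ^2*t^2/2) + σ^2*e^(μ*t)*e^(σ^2*t^2/2)

E[X^2] = M′′(0) = μ^2 + σ^2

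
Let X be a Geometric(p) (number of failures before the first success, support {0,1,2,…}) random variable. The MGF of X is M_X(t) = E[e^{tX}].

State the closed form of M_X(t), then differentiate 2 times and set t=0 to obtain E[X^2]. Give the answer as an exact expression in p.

E[X^2] = D^2[M](0) = 1 - 3/p + 2/p^2

M_X(t) = p/(-(1 - p)*e^(t) + 1)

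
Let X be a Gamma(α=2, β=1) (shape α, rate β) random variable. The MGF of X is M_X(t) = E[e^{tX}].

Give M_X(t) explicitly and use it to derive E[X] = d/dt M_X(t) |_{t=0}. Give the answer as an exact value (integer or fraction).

M_X(t) = (1 - t)^(-2)
M′(t) = -2/(t^3 - 3*t^2 + 3*t - 1)

E[X] = M′(0) = 2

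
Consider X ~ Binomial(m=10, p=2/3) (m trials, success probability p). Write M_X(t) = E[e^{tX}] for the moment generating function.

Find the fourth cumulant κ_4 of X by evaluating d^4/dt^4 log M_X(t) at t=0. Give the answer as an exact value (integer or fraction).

κ_4 = d^4K/dt^4 |_{t=0} = -20/27

M_X(t) = (2*e^(t)/3 + 1/3)^10
K_X(t) = log M_X(t) = 10*log(2*e^(t)/3 + 1/3)
dK/dt = 20*e^(t)/(2*e^(t) + 1)
d^2K/dt^2 = 20*e^(t)/(4*e^(2*t) + 4*e^(t) + 1)
d^3K/dt^3 = (-40*e^(2*t) + 20*e^(t))/(8*e^(3*t) + 12*e^(2*t) + 6*e^(t) + 1)
d^4K/dt^4 = (80*e^(3*t) - 160*e^(2*t) + 20*e^(t))/(16*e^(4*t) + 32*e^(3*t) + 24*e^(2*t) + 8*e^(t) + 1)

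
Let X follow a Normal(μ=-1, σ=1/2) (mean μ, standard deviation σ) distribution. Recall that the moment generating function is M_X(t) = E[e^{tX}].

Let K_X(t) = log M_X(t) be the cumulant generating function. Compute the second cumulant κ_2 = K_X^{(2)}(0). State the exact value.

κ_2 = K′′(0) = 1/4

M_X(t) = e^(t^2/8 - t)
K_X(t) = log M_X(t) = t^2/8 - t
K′(t) = t/4 - 1
K′′(t) = 1/4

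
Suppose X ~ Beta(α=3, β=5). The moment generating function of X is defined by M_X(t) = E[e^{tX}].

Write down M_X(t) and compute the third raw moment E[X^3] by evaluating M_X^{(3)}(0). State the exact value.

M_X(t) = ₁F₁(3; 8; t)
D^3[M](t) = ₁F₁(6; 11; t)/12

E[X^3] = D^3[M](0) = 1/12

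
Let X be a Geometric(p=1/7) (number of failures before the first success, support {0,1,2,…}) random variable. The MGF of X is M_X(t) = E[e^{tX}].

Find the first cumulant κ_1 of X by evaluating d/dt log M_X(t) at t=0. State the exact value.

M_X(t) = 1/(7*(1 - 6*e^(t)/7))
K_X(t) = log M_X(t) = -log(1 - 6*e^(t)/7) - log(7)
dK/dt = -6*e^(t)/(6*e^(t) - 7)

κ_1 = dK/dt |_{t=0} = 6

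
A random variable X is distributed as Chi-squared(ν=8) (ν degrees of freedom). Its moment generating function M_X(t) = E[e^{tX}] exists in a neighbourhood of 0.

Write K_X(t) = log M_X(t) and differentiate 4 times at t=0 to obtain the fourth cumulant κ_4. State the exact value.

κ_4 = K′′′′(0) = 384

M_X(t) = (1 - 2*t)^(-4)
K_X(t) = log M_X(t) = -4*log(1 - 2*t)
K′(t) = -8/(2*t - 1)
K′′(t) = 16/(4*t^2 - 4*t + 1)
K′′′(t) = -64/(8*t^3 - 12*t^2 + 6*t - 1)
K′′′′(t) = 384/(16*t^4 - 32*t^3 + 24*t^2 - 8*t + 1)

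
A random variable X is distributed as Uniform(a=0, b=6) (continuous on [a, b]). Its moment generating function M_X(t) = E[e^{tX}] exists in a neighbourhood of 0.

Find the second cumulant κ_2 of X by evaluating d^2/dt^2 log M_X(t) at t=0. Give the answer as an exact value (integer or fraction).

κ_2 = K^(2)(0) = 3

M_X(t) = (e^(6*t) - 1)/(6*t)
K_X(t) = log M_X(t) = -log(t) + log(e^(6*t) - 1) - log(6)
K^(2)(t) = (-36*t^2*e^(6*t) + e^(12*t) - 2*e^(6*t) + 1)/(t^2*e^(12*t) - 2*t^2*e^(6*t) + t^2)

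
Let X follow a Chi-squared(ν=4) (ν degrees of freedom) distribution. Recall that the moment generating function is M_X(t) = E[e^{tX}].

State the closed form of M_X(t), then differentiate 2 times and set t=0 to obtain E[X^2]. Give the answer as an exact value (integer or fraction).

M_X(t) = (1 - 2*t)^(-2)
D^2[M](t) = 24/(16*t^4 - 32*t^3 + 24*t^2 - 8*t + 1)

E[X^2] = D^2[M](0) = 24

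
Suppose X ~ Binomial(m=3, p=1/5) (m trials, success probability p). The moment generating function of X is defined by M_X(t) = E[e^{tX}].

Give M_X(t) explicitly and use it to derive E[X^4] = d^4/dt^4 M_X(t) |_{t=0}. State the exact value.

M_X(t) = (e^(t)/5 + 4/5)^3
D^4[M](t) = 81*e^(3*t)/125 + 192*e^(2*t)/125 + 48*e^(t)/125

E[X^4] = D^4[M](0) = 321/125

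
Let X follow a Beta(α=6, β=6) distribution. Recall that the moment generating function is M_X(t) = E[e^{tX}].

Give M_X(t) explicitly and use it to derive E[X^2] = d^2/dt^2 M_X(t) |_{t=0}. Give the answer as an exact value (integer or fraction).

M_X(t) = ₁F₁(6; 12; t)
M^(2)(t) = 7*₁F₁(8; 14; t)/26

E[X^2] = M^(2)(0) = 7/26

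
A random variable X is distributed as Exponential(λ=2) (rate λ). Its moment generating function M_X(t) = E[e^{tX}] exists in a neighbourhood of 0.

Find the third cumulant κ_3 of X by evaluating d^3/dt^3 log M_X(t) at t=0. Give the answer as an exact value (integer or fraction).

κ_3 = K^(3)(0) = 1/4

M_X(t) = 2/(2 - t)
K_X(t) = log M_X(t) = -log(2 - t) + log(2)
K^(3)(t) = -2/(t^3 - 6*t^2 + 12*t - 8)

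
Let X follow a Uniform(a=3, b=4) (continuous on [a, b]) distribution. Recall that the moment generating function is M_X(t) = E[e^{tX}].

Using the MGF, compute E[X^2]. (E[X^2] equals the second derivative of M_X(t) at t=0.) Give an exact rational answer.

E[X^2] = M′′(0) = 37/3

M_X(t) = (e^(4*t) - e^(3*t))/t
M′(t) = (4*t*e^(4*t) - 3*t*e^(3*t) - e^(4*t) + e^(3*t))/t^2
M′′(t) = (16*t^2*e^(4*t) - 9*t^2*e^(3*t) - 8*t*e^(4*t) + 6*t*e^(3*t) + 2*e^(4*t) - 2*e^(3*t))/t^3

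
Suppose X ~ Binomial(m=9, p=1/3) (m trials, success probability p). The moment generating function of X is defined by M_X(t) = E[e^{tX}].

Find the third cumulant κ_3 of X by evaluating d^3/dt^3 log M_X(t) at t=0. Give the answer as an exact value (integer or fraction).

κ_3 = D^3[K](0) = 2/3

M_X(t) = (e^(t)/3 + 2/3)^9
K_X(t) = log M_X(t) = 9*log(e^(t)/3 + 2/3)
D^3[K](t) = (-18*e^(2*t) + 36*e^(t))/(e^(3*t) + 6*e^(2*t) + 12*e^(t) + 8)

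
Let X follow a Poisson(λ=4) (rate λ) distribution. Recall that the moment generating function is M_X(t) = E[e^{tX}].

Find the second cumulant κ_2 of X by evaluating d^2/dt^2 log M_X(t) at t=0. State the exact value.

M_X(t) = e^(4*e^(t) - 4)
K_X(t) = log M_X(t) = 4*e^(t) - 4
K^(2)(t) = 4*e^(t)

κ_2 = K^(2)(0) = 4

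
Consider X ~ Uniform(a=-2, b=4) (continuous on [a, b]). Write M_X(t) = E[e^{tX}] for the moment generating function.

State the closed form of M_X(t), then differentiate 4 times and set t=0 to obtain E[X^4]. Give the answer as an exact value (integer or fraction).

E[X^4] = M′′′′(0) = 176/5

M_X(t) = (e^(4*t) - e^(-2*t))/(6*t)
M′(t) = (4*t*e^(6*t) + 2*t - e^(6*t) + 1)*e^(-2*t)/(6*t^2)
M′′(t) = (8*t^2*e^(6*t) - 2*t^2 - 4*t*e^(6*t) - 2*t + e^(6*t) - 1)*e^(-2*t)/(3*t^3)
M′′′(t) = (32*t^3*e^(6*t) + 4*t^3 - 24*t^2*e^(6*t) + 6*t^2 + 12*t*e^(6*t) + 6*t - 3*e^(6*t) + 3)*e^(-2*t)/(3*t^4)
M′′′′(t) = (128*t^4*e^(6*t) - 8*t^4 - 128*t^3*e^(6*t) - 16*t^3 + 96*t^2*e^(6*t) - 24*t^2 - 48*t*e^(6*t) - 24*t + 12*e^(6*t) - 12)*e^(-2*t)/(3*t^5)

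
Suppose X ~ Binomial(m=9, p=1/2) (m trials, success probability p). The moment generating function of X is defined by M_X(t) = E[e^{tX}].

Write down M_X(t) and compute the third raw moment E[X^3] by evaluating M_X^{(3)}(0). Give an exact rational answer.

E[X^3] = M′′′(0) = 243/2

M_X(t) = (e^(t)/2 + 1/2)^9
M′(t) = 9*e^(9*t)/512 + 9*e^(8*t)/64 + 63*e^(7*t)/128 + 63*e^(6*t)/64 + 315*e^(5*t)/256 + 63*e^(4*t)/64 + 63*e^(3*t)/128 + 9*e^(2*t)/64 + 9*e^(t)/512
M′′(t) = 81*e^(9*t)/512 + 9*e^(8*t)/8 + 441*e^(7*t)/128 + 189*e^(6*t)/32 + 1575*e^(5*t)/256 + 63*e^(4*t)/16 + 189*e^(3*t)/128 + 9*e^(2*t)/32 + 9*e^(t)/512
M′′′(t) = 729*e^(9*t)/512 + 9*e^(8*t) + 3087*e^(7*t)/128 + 567*e^(6*t)/16 + 7875*e^(5*t)/256 + 63*e^(4*t)/4 + 567*e^(3*t)/128 + 9*e^(2*t)/16 + 9*e^(t)/512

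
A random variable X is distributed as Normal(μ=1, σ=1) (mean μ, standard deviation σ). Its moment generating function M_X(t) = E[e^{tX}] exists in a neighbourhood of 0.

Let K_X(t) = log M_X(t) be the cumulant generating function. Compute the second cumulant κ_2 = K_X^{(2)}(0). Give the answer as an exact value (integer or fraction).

M_X(t) = e^(t^2/2 + t)
K_X(t) = log M_X(t) = t^2/2 + t
dK/dt = t + 1
d^2K/dt^2 = 1

κ_2 = d^2K/dt^2 |_{t=0} = 1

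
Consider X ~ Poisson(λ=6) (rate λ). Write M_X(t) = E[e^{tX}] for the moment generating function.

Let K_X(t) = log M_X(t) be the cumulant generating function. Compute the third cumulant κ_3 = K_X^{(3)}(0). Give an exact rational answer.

M_X(t) = e^(6*e^(t) - 6)
K_X(t) = log M_X(t) = 6*e^(t) - 6
K′(t) = 6*e^(t)
K′′(t) = 6*e^(t)
K′′′(t) = 6*e^(t)

κ_3 = K′′′(0) = 6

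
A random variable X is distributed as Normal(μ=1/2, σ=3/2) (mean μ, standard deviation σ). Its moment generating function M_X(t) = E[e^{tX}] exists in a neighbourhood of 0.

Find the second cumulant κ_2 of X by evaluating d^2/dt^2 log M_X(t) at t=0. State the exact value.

κ_2 = K^(2)(0) = 9/4

M_X(t) = e^(9*t^2/8 + t/2)
K_X(t) = log M_X(t) = 9*t^2/8 + t/2
K^(2)(t) = 9/4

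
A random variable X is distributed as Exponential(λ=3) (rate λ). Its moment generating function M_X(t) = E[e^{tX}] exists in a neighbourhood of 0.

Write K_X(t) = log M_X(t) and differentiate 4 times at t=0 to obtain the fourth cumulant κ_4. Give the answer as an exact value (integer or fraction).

κ_4 = d^4K/dt^4 |_{t=0} = 2/27

M_X(t) = 3/(3 - t)
K_X(t) = log M_X(t) = -log(3 - t) + log(3)
dK/dt = -1/(t - 3)
d^2K/dt^2 = 1/(t^2 - 6*t + 9)
d^3K/dt^3 = -2/(t^3 - 9*t^2 + 27*t - 27)
d^4K/dt^4 = 6/(t^4 - 12*t^3 + 54*t^2 - 108*t + 81)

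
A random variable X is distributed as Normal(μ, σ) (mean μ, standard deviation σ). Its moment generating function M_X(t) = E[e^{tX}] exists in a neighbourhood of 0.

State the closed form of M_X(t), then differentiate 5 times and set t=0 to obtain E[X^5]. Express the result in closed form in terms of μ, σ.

M_X(t) = e^(μ*t + σ^2*t^2/2)

E[X^5] = D^5[M](0) = μ*(μ^4 + 10*μ^2*σ^2 + 15*σ^4)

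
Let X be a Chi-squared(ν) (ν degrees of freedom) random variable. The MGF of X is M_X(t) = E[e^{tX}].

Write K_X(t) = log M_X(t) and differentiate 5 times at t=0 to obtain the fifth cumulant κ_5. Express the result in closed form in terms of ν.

κ_5 = D^5[K](0) = 384*ν

M_X(t) = (1 - 2*t)^(-ν/2)
K_X(t) = log M_X(t) = -ν*log(1 - 2*t)/2
D^5[K](t) = -384*ν/(32*t^5 - 80*t^4 + 80*t^3 - 40*t^2 + 10*t - 1)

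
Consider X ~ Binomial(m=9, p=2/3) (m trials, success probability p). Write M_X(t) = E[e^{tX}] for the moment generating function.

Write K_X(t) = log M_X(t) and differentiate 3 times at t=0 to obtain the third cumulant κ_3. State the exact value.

M_X(t) = (2*e^(t)/3 + 1/3)^9
K_X(t) = log M_X(t) = 9*log(2*e^(t)/3 + 1/3)
K^(3)(t) = (-36*e^(2*t) + 18*e^(t))/(8*e^(3*t) + 12*e^(2*t) + 6*e^(t) + 1)

κ_3 = K^(3)(0) = -2/3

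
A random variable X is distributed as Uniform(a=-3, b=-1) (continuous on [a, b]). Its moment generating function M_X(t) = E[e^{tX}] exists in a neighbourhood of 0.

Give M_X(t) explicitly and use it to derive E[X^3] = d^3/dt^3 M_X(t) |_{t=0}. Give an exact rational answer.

E[X^3] = M′′′(0) = -10

M_X(t) = (e^(-t) - e^(-3*t))/(2*t)
M′(t) = (-t*e^(2*t) + 3*t - e^(2*t) + 1)*e^(-3*t)/(2*t^2)
M′′(t) = (t^2*e^(2*t) - 9*t^2 + 2*t*e^(2*t) - 6*t + 2*e^(2*t) - 2)*e^(-3*t)/(2*t^3)
M′′′(t) = (-t^3*e^(2*t) + 27*t^3 - 3*t^2*e^(2*t) + 27*t^2 - 6*t*e^(2*t) + 18*t - 6*e^(2*t) + 6)*e^(-3*t)/(2*t^4)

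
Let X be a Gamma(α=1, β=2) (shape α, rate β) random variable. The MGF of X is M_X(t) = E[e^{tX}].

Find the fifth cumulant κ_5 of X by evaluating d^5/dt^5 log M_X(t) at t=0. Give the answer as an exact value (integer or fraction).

M_X(t) = 2/(2 - t)
K_X(t) = log M_X(t) = -log(2 - t) + log(2)
dK/dt = -1/(t - 2)
d^2K/dt^2 = 1/(t^2 - 4*t + 4)
d^3K/dt^3 = -2/(t^3 - 6*t^2 + 12*t - 8)
d^4K/dt^4 = 6/(t^4 - 8*t^3 + 24*t^2 - 32*t + 16)
d^5K/dt^5 = -24/(t^5 - 10*t^4 + 40*t^3 - 80*t^2 + 80*t - 32)

κ_5 = d^5K/dt^5 |_{t=0} = 3/4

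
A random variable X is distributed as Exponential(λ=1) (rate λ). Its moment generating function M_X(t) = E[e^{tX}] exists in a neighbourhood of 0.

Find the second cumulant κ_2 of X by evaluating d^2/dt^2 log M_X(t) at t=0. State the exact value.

M_X(t) = 1/(1 - t)
K_X(t) = log M_X(t) = -log(1 - t)
D^2[K](t) = 1/(t^2 - 2*t + 1)

κ_2 = D^2[K](0) = 1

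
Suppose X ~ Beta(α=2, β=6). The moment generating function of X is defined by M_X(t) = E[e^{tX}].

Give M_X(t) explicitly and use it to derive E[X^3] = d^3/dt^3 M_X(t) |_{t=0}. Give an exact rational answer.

E[X^3] = M′′′(0) = 1/30

M_X(t) = ₁F₁(2; 8; t)
M′(t) = ₁F₁(3; 9; t)/4
M′′(t) = ₁F₁(4; 10; t)/12
M′′′(t) = ₁F₁(5; 11; t)/30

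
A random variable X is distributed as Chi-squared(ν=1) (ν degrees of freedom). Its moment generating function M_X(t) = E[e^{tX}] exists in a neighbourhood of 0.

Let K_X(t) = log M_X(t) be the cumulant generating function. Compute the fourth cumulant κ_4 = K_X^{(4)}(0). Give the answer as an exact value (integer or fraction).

M_X(t) = 1/√(1 - 2*t)
K_X(t) = log M_X(t) = -log(1 - 2*t)/2
D^4[K](t) = 48/(16*t^4 - 32*t^3 + 24*t^2 - 8*t + 1)

κ_4 = D^4[K](0) = 48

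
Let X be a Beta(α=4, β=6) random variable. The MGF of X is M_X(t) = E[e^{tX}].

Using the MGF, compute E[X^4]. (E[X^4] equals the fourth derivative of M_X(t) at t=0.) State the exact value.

M_X(t) = ₁F₁(4; 10; t)
M′(t) = 2*₁F₁(5; 11; t)/5
M′′(t) = 2*₁F₁(6; 12; t)/11
M′′′(t) = ₁F₁(7; 13; t)/11
M′′′′(t) = 7*₁F₁(8; 14; t)/143

E[X^4] = M′′′′(0) = 7/143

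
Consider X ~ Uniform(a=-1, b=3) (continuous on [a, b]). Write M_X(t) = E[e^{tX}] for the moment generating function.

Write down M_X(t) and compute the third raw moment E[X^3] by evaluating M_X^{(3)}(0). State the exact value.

M_X(t) = (e^(3*t) - e^(-t))/(4*t)
M′(t) = (3*t*e^(4*t) + t - e^(4*t) + 1)*e^(-t)/(4*t^2)
M′′(t) = (9*t^2*e^(4*t) - t^2 - 6*t*e^(4*t) - 2*t + 2*e^(4*t) - 2)*e^(-t)/(4*t^3)
M′′′(t) = (27*t^3*e^(4*t) + t^3 - 27*t^2*e^(4*t) + 3*t^2 + 18*t*e^(4*t) + 6*t - 6*e^(4*t) + 6)*e^(-t)/(4*t^4)

E[X^3] = M′′′(0) = 5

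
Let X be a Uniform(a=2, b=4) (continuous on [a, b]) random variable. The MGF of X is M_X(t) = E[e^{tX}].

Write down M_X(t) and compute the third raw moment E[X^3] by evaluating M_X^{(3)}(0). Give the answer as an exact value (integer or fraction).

M_X(t) = (e^(4*t) - e^(2*t))/(2*t)
M^(3)(t) = (32*t^3*e^(4*t) - 4*t^3*e^(2*t) - 24*t^2*e^(4*t) + 6*t^2*e^(2*t) + 12*t*e^(4*t) - 6*t*e^(2*t) - 3*e^(4*t) + 3*e^(2*t))/t^4

E[X^3] = M^(3)(0) = 30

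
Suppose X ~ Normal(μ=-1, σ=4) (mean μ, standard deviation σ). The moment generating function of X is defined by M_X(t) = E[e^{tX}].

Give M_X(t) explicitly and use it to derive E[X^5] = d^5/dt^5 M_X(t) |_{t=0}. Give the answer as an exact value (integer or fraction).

M_X(t) = e^(8*t^2 - t)
dM/dt = 16*t*e^(-t)*e^(8*t^2) - e^(-t)*e^(8*t^2)
d^2M/dt^2 = (256*t^2*e^(8*t^2) - 32*t*e^(8*t^2) + 17*e^(8*t^2))*e^(-t)
d^3M/dt^3 = (4096*t^3*e^(8*t^2) - 768*t^2*e^(8*t^2) + 816*t*e^(8*t^2) - 49*e^(8*t^2))*e^(-t)
d^4M/dt^4 = (65536*t^4*e^(8*t^2) - 16384*t^3*e^(8*t^2) + 26112*t^2*e^(8*t^2) - 3136*t*e^(8*t^2) + 865*e^(8*t^2))*e^(-t)
d^5M/dt^5 = (1048576*t^5*e^(8*t^2) - 327680*t^4*e^(8*t^2) + 696320*t^3*e^(8*t^2) - 125440*t^2*e^(8*t^2) + 69200*t*e^(8*t^2) - 4001*e^(8*t^2))*e^(-t)

E[X^5] = d^5M/dt^5 |_{t=0} = -4001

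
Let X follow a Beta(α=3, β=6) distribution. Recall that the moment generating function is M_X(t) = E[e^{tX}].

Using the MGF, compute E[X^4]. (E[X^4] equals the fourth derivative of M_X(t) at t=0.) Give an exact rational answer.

E[X^4] = D^4[M](0) = 1/33

M_X(t) = ₁F₁(3; 9; t)
D^4[M](t) = ₁F₁(7; 13; t)/33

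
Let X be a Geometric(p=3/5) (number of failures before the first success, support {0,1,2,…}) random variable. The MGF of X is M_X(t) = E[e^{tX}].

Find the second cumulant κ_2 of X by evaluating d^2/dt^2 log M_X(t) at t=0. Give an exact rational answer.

κ_2 = d^2K/dt^2 |_{t=0} = 10/9

M_X(t) = 3/(5*(1 - 2*e^(t)/5))
K_X(t) = log M_X(t) = -log(1 - 2*e^(t)/5) - log(5) + log(3)
dK/dt = -2*e^(t)/(2*e^(t) - 5)
d^2K/dt^2 = 10*e^(t)/(4*e^(2*t) - 20*e^(t) + 25)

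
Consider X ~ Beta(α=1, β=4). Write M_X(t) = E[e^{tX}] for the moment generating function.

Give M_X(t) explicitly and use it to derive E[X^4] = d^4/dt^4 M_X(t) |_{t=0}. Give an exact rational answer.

M_X(t) = ₁F₁(1; 5; t)
M′(t) = ₁F₁(2; 6; t)/5
M′′(t) = ₁F₁(3; 7; t)/15
M′′′(t) = ₁F₁(4; 8; t)/35
M′′′′(t) = ₁F₁(5; 9; t)/70

E[X^4] = M′′′′(0) = 1/70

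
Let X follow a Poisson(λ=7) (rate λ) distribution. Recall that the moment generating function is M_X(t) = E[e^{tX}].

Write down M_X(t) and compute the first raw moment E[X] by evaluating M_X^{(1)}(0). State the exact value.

M_X(t) = e^(7*e^(t) - 7)
M′(t) = 7*e^(-7)*e^(t)*e^(7*e^(t))

E[X] = M′(0) = 7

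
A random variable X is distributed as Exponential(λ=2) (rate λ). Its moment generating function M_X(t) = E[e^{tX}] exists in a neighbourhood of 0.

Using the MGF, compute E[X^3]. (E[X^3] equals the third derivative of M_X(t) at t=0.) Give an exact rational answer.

M_X(t) = 2/(2 - t)
M^(3)(t) = 12/(t^4 - 8*t^3 + 24*t^2 - 32*t + 16)

E[X^3] = M^(3)(0) = 3/4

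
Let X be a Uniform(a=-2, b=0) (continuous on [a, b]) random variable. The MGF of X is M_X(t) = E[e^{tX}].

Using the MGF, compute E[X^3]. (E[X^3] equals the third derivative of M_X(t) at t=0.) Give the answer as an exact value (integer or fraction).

E[X^3] = M′′′(0) = -2

M_X(t) = (1 - e^(-2*t))/(2*t)
M′(t) = (2*t - e^(2*t) + 1)*e^(-2*t)/(2*t^2)
M′′(t) = (-2*t^2 - 2*t + e^(2*t) - 1)*e^(-2*t)/t^3
M′′′(t) = (4*t^3 + 6*t^2 + 6*t - 3*e^(2*t) + 3)*e^(-2*t)/t^4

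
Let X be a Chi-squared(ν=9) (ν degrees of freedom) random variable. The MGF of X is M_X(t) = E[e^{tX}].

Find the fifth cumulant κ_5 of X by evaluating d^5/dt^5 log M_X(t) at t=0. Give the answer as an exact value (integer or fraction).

M_X(t) = (1 - 2*t)^(-9/2)
K_X(t) = log M_X(t) = -9*log(1 - 2*t)/2
K′(t) = -9/(2*t - 1)
K′′(t) = 18/(4*t^2 - 4*t + 1)
K′′′(t) = -72/(8*t^3 - 12*t^2 + 6*t - 1)
K′′′′(t) = 432/(16*t^4 - 32*t^3 + 24*t^2 - 8*t + 1)
K′′′′′(t) = -3456/(32*t^5 - 80*t^4 + 80*t^3 - 40*t^2 + 10*t - 1)

κ_5 = K′′′′′(0) = 3456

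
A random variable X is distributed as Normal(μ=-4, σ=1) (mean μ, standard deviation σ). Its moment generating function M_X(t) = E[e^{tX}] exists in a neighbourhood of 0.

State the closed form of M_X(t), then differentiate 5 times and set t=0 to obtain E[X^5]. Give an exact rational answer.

E[X^5] = M′′′′′(0) = -1724

M_X(t) = e^(t^2/2 - 4*t)
M′(t) = t*e^(-4*t)*e^(t^2/2) - 4*e^(-4*t)*e^(t^2/2)
M′′(t) = (t^2*e^(t^2/2) - 8*t*e^(t^2/2) + 17*e^(t^2/2))*e^(-4*t)
M′′′(t) = (t^3*e^(t^2/2) - 12*t^2*e^(t^2/2) + 51*t*e^(t^2/2) - 76*e^(t^2/2))*e^(-4*t)
M′′′′(t) = (t^4*e^(t^2/2) - 16*t^3*e^(t^2/2) + 102*t^2*e^(t^2/2) - 304*t*e^(t^2/2) + 355*e^(t^2/2))*e^(-4*t)
M′′′′′(t) = (t^5*e^(t^2/2) - 20*t^4*e^(t^2/2) + 170*t^3*e^(t^2/2) - 760*t^2*e^(t^2/2) + 1775*t*e^(t^2/2) - 1724*e^(t^2/2))*e^(-4*t)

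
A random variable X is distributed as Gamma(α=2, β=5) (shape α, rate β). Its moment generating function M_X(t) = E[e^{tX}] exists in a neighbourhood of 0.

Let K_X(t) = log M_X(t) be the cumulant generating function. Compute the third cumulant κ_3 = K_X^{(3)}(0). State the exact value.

M_X(t) = 25/(5 - t)^2
K_X(t) = log M_X(t) = -2*log(5 - t) + 2*log(5)
dK/dt = -2/(t - 5)
d^2K/dt^2 = 2/(t^2 - 10*t + 25)
d^3K/dt^3 = -4/(t^3 - 15*t^2 + 75*t - 125)

κ_3 = d^3K/dt^3 |_{t=0} = 4/125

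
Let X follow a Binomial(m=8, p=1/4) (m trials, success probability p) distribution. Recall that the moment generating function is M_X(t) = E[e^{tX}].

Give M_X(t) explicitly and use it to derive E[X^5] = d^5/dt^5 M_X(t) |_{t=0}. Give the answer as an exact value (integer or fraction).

M_X(t) = (e^(t)/4 + 3/4)^8
dM/dt = e^(8*t)/8192 + 21*e^(7*t)/8192 + 189*e^(6*t)/8192 + 945*e^(5*t)/8192 + 2835*e^(4*t)/8192 + 5103*e^(3*t)/8192 + 5103*e^(2*t)/8192 + 2187*e^(t)/8192
d^2M/dt^2 = e^(8*t)/1024 + 147*e^(7*t)/8192 + 567*e^(6*t)/4096 + 4725*e^(5*t)/8192 + 2835*e^(4*t)/2048 + 15309*e^(3*t)/8192 + 5103*e^(2*t)/4096 + 2187*e^(t)/8192
d^3M/dt^3 = e^(8*t)/128 + 1029*e^(7*t)/8192 + 1701*e^(6*t)/2048 + 23625*e^(5*t)/8192 + 2835*e^(4*t)/512 + 45927*e^(3*t)/8192 + 5103*e^(2*t)/2048 + 2187*e^(t)/8192
d^4M/dt^4 = e^(8*t)/16 + 7203*e^(7*t)/8192 + 5103*e^(6*t)/1024 + 118125*e^(5*t)/8192 + 2835*e^(4*t)/128 + 137781*e^(3*t)/8192 + 5103*e^(2*t)/1024 + 2187*e^(t)/8192
d^5M/dt^5 = e^(8*t)/2 + 50421*e^(7*t)/8192 + 15309*e^(6*t)/512 + 590625*e^(5*t)/8192 + 2835*e^(4*t)/32 + 413343*e^(3*t)/8192 + 5103*e^(2*t)/512 + 2187*e^(t)/8192

E[X^5] = d^5M/dt^5 |_{t=0} = 4127/16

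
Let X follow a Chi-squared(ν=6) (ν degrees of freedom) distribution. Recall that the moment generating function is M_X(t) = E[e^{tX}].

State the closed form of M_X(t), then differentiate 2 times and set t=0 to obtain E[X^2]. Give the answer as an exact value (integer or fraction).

E[X^2] = D^2[M](0) = 48

M_X(t) = (1 - 2*t)^(-3)
D^2[M](t) = -48/(32*t^5 - 80*t^4 + 80*t^3 - 40*t^2 + 10*t - 1)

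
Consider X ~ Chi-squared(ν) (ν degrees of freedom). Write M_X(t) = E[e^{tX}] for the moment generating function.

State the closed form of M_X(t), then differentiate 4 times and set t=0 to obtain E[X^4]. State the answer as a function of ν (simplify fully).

M_X(t) = (1 - 2*t)^(-ν/2)
M′(t) = -ν/(2*t*(1 - 2*t)^(ν/2) - (1 - 2*t)^(ν/2))
M′′(t) = (ν^2 + 2*ν)/(4*t^2*(1 - 2*t)^(ν/2) - 4*t*(1 - 2*t)^(ν/2) + (1 - 2*t)^(ν/2))
M′′′(t) = (-ν^3 - 6*ν^2 - 8*ν)/(8*t^3*(1 - 2*t)^(ν/2) - 12*t^2*(1 - 2*t)^(ν/2) + 6*t*(1 - 2*t)^(ν/2) - (1 - 2*t)^(ν/2))
M′′′′(t) = (ν^4 + 12*ν^3 + 44*ν^2 + 48*ν)/(16*t^4*(1 - 2*t)^(ν/2) - 32*t^3*(1 - 2*t)^(ν/2) + 24*t^2*(1 - 2*t)^(ν/2) - 8*t*(1 - 2*t)^(ν/2) + (1 - 2*t)^(ν/2))

E[X^4] = M′′′′(0) = ν*(ν^3 + 12*ν^2 + 44*ν + 48)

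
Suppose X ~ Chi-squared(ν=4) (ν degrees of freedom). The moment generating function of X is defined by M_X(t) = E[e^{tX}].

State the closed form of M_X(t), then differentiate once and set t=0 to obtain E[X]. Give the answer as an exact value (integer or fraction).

M_X(t) = (1 - 2*t)^(-2)
D[M](t) = -4/(8*t^3 - 12*t^2 + 6*t - 1)

E[X] = D[M](0) = 4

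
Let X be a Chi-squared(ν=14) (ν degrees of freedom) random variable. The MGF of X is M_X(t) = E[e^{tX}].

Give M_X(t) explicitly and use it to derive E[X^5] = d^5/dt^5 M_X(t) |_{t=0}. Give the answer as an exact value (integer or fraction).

M_X(t) = (1 - 2*t)^(-7)
D^5[M](t) = 1774080/(4096*t^12 - 24576*t^11 + 67584*t^10 - 112640*t^9 + 126720*t^8 - 101376*t^7 + 59136*t^6 - 25344*t^5 + 7920*t^4 - 1760*t^3 + 264*t^2 - 24*t + 1)

E[X^5] = D^5[M](0) = 1774080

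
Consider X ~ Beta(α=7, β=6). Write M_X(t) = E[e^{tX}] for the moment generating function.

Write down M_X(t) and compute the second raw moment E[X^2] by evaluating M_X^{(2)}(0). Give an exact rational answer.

M_X(t) = ₁F₁(7; 13; t)
D^2[M](t) = 4*₁F₁(9; 15; t)/13

E[X^2] = D^2[M](0) = 4/13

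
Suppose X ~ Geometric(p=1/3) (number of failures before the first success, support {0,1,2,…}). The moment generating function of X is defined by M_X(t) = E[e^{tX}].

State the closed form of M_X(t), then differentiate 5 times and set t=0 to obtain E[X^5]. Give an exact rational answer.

E[X^5] = D^5[M](0) = 9002

M_X(t) = 1/(3*(1 - 2*e^(t)/3))
D^5[M](t) = (32*e^(5*t) + 1248*e^(4*t) + 4752*e^(3*t) + 2808*e^(2*t) + 162*e^(t))/(64*e^(6*t) - 576*e^(5*t) + 2160*e^(4*t) - 4320*e^(3*t) + 4860*e^(2*t) - 2916*e^(t) + 729)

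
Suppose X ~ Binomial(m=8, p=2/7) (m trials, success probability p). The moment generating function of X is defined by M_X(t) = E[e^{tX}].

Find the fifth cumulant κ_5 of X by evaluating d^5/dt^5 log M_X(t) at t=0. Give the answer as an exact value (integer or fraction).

M_X(t) = (2*e^(t)/7 + 5/7)^8
K_X(t) = log M_X(t) = 8*log(2*e^(t)/7 + 5/7)
K′(t) = 16*e^(t)/(2*e^(t) + 5)
K′′(t) = 80*e^(t)/(4*e^(2*t) + 20*e^(t) + 25)
K′′′(t) = (-160*e^(2*t) + 400*e^(t))/(8*e^(3*t) + 60*e^(2*t) + 150*e^(t) + 125)
K′′′′(t) = (320*e^(3*t) - 3200*e^(2*t) + 2000*e^(t))/(16*e^(4*t) + 160*e^(3*t) + 600*e^(2*t) + 1000*e^(t) + 625)
K′′′′′(t) = (-640*e^(4*t) + 17600*e^(3*t) - 44000*e^(2*t) + 10000*e^(t))/(32*e^(5*t) + 400*e^(4*t) + 2000*e^(3*t) + 5000*e^(2*t) + 6250*e^(t) + 3125)

κ_5 = K′′′′′(0) = -17040/16807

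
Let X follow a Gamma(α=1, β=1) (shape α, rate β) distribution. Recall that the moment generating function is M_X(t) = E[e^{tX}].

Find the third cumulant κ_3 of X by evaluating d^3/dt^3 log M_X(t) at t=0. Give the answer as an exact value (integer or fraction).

κ_3 = d^3K/dt^3 |_{t=0} = 2

M_X(t) = 1/(1 - t)
K_X(t) = log M_X(t) = -log(1 - t)
dK/dt = -1/(t - 1)
d^2K/dt^2 = 1/(t^2 - 2*t + 1)
d^3K/dt^3 = -2/(t^3 - 3*t^2 + 3*t - 1)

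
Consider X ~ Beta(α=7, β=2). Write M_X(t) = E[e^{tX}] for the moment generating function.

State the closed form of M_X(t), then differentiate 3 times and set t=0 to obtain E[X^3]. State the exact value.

E[X^3] = M′′′(0) = 28/55

M_X(t) = ₁F₁(7; 9; t)
M′(t) = 7*₁F₁(8; 10; t)/9
M′′(t) = 28*₁F₁(9; 11; t)/45
M′′′(t) = 28*₁F₁(10; 12; t)/55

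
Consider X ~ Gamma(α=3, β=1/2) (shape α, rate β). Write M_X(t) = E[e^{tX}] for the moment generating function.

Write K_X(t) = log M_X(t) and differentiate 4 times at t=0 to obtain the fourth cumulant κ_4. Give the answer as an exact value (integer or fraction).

M_X(t) = 1/(8*(1/2 - t)^3)
K_X(t) = log M_X(t) = -3*log(1/2 - t) - 3*log(2)
K^(4)(t) = 288/(16*t^4 - 32*t^3 + 24*t^2 - 8*t + 1)

κ_4 = K^(4)(0) = 288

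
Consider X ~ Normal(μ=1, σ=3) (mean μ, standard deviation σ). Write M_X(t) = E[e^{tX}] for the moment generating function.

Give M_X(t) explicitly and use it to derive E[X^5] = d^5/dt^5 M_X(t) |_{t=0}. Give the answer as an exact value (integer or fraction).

E[X^5] = d^5M/dt^5 |_{t=0} = 1306

M_X(t) = e^(9*t^2/2 + t)
dM/dt = 9*t*e^(t)*e^(9*t^2/2) + e^(t)*e^(9*t^2/2)
d^2M/dt^2 = 81*t^2*e^(t)*e^(9*t^2/2) + 18*t*e^(t)*e^(9*t^2/2) + 10*e^(t)*e^(9*t^2/2)
d^3M/dt^3 = 729*t^3*e^(t)*e^(9*t^2/2) + 243*t^2*e^(t)*e^(9*t^2/2) + 270*t*e^(t)*e^(9*t^2/2) + 28*e^(t)*e^(9*t^2/2)
d^4M/dt^4 = 6561*t^4*e^(t)*e^(9*t^2/2) + 2916*t^3*e^(t)*e^(9*t^2/2) + 4860*t^2*e^(t)*e^(9*t^2/2) + 1008*t*e^(t)*e^(9*t^2/2) + 298*e^(t)*e^(9*t^2/2)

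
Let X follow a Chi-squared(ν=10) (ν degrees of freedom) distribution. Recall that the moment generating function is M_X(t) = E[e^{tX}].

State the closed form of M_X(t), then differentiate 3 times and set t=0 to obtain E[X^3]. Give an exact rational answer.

M_X(t) = (1 - 2*t)^(-5)
M^(3)(t) = 1680/(256*t^8 - 1024*t^7 + 1792*t^6 - 1792*t^5 + 1120*t^4 - 448*t^3 + 112*t^2 - 16*t + 1)

E[X^3] = M^(3)(0) = 1680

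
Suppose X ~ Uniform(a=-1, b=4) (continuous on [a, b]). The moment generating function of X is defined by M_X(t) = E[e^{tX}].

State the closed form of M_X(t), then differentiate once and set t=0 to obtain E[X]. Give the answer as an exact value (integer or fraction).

E[X] = M′(0) = 3/2

M_X(t) = (e^(4*t) - e^(-t))/(5*t)
M′(t) = (4*t*e^(5*t) + t - e^(5*t) + 1)*e^(-t)/(5*t^2)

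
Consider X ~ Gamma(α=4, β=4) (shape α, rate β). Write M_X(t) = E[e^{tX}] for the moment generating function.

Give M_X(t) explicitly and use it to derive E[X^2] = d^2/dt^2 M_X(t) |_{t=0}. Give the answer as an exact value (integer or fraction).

E[X^2] = M′′(0) = 5/4

M_X(t) = 256/(4 - t)^4
M′(t) = -1024/(t^5 - 20*t^4 + 160*t^3 - 640*t^2 + 1280*t - 1024)
M′′(t) = 5120/(t^6 - 24*t^5 + 240*t^4 - 1280*t^3 + 3840*t^2 - 6144*t + 4096)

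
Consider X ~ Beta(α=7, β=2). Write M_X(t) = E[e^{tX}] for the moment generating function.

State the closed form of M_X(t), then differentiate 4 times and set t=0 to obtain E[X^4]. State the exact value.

M_X(t) = ₁F₁(7; 9; t)
dM/dt = 7*₁F₁(8; 10; t)/9
d^2M/dt^2 = 28*₁F₁(9; 11; t)/45
d^3M/dt^3 = 28*₁F₁(10; 12; t)/55
d^4M/dt^4 = 14*₁F₁(11; 13; t)/33

E[X^4] = d^4M/dt^4 |_{t=0} = 14/33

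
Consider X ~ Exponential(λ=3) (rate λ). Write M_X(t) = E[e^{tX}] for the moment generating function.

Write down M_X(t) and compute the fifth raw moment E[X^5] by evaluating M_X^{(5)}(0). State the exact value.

E[X^5] = d^5M/dt^5 |_{t=0} = 40/81

M_X(t) = 3/(3 - t)
dM/dt = 3/(t^2 - 6*t + 9)
d^2M/dt^2 = -6/(t^3 - 9*t^2 + 27*t - 27)
d^3M/dt^3 = 18/(t^4 - 12*t^3 + 54*t^2 - 108*t + 81)
d^4M/dt^4 = -72/(t^5 - 15*t^4 + 90*t^3 - 270*t^2 + 405*t - 243)
d^5M/dt^5 = 360/(t^6 - 18*t^5 + 135*t^4 - 540*t^3 + 1215*t^2 - 1458*t + 729)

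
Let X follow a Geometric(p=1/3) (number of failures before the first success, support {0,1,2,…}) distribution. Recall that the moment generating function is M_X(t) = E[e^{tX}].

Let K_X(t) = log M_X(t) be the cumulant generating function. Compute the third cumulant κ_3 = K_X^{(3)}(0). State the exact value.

κ_3 = d^3K/dt^3 |_{t=0} = 30

M_X(t) = 1/(3*(1 - 2*e^(t)/3))
K_X(t) = log M_X(t) = -log(1 - 2*e^(t)/3) - log(3)
dK/dt = -2*e^(t)/(2*e^(t) - 3)
d^2K/dt^2 = 6*e^(t)/(4*e^(2*t) - 12*e^(t) + 9)
d^3K/dt^3 = (-12*e^(2*t) - 18*e^(t))/(8*e^(3*t) - 36*e^(2*t) + 54*e^(t) - 27)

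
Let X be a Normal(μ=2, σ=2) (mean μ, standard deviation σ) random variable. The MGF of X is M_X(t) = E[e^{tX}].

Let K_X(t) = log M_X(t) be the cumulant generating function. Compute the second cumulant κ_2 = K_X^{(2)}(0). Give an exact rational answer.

κ_2 = D^2[K](0) = 4

M_X(t) = e^(2*t^2 + 2*t)
K_X(t) = log M_X(t) = 2*t^2 + 2*t
D^2[K](t) = 4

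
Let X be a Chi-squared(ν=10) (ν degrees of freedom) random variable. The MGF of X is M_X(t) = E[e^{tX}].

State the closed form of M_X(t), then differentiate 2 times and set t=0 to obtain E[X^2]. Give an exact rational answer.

M_X(t) = (1 - 2*t)^(-5)
dM/dt = 10/(64*t^6 - 192*t^5 + 240*t^4 - 160*t^3 + 60*t^2 - 12*t + 1)
d^2M/dt^2 = -120/(128*t^7 - 448*t^6 + 672*t^5 - 560*t^4 + 280*t^3 - 84*t^2 + 14*t - 1)

E[X^2] = d^2M/dt^2 |_{t=0} = 120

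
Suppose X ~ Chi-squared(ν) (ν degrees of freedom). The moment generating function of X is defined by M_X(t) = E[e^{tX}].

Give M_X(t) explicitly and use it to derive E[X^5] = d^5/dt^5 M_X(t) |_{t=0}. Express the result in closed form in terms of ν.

M_X(t) = (1 - 2*t)^(-ν/2)

E[X^5] = M^(5)(0) = ν*(ν^4 + 20*ν^3 + 140*ν^2 + 400*ν + 384)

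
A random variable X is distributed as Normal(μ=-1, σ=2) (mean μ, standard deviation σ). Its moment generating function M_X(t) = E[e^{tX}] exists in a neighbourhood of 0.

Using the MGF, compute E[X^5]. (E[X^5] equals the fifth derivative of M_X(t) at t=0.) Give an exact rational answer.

E[X^5] = D^5[M](0) = -281

M_X(t) = e^(2*t^2 - t)
D^5[M](t) = (1024*t^5*e^(2*t^2) - 1280*t^4*e^(2*t^2) + 3200*t^3*e^(2*t^2) - 2080*t^2*e^(2*t^2) + 1460*t*e^(2*t^2) - 281*e^(2*t^2))*e^(-t)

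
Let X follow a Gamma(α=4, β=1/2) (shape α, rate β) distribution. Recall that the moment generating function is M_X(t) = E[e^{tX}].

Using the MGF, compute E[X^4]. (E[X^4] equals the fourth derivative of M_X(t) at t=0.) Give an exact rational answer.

M_X(t) = 1/(16*(1/2 - t)^4)
D^4[M](t) = 13440/(256*t^8 - 1024*t^7 + 1792*t^6 - 1792*t^5 + 1120*t^4 - 448*t^3 + 112*t^2 - 16*t + 1)

E[X^4] = D^4[M](0) = 13440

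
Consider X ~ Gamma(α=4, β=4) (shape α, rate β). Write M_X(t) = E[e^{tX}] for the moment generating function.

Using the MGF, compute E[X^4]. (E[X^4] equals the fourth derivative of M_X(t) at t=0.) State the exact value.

E[X^4] = M′′′′(0) = 105/32

M_X(t) = 256/(4 - t)^4
M′(t) = -1024/(t^5 - 20*t^4 + 160*t^3 - 640*t^2 + 1280*t - 1024)
M′′(t) = 5120/(t^6 - 24*t^5 + 240*t^4 - 1280*t^3 + 3840*t^2 - 6144*t + 4096)
M′′′(t) = -30720/(t^7 - 28*t^6 + 336*t^5 - 2240*t^4 + 8960*t^3 - 21504*t^2 + 28672*t - 16384)
M′′′′(t) = 215040/(t^8 - 32*t^7 + 448*t^6 - 3584*t^5 + 17920*t^4 - 57344*t^3 + 114688*t^2 - 131072*t + 65536)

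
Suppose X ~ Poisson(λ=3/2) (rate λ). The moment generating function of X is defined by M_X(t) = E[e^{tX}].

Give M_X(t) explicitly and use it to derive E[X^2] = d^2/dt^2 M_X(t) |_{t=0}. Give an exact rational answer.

E[X^2] = M^(2)(0) = 15/4

M_X(t) = e^(3*e^(t)/2 - 3/2)
M^(2)(t) = (9*e^(2*t)*e^(3*e^(t)/2) + 6*e^(t)*e^(3*e^(t)/2))*e^(-3/2)/4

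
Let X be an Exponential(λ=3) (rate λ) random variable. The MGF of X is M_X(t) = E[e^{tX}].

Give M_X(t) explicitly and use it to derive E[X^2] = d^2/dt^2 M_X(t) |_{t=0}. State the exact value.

E[X^2] = d^2M/dt^2 |_{t=0} = 2/9

M_X(t) = 3/(3 - t)
dM/dt = 3/(t^2 - 6*t + 9)
d^2M/dt^2 = -6/(t^3 - 9*t^2 + 27*t - 27)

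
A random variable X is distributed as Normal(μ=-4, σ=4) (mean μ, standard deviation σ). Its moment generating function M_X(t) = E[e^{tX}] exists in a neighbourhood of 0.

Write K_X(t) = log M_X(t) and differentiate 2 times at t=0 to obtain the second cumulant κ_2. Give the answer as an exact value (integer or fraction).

κ_2 = d^2K/dt^2 |_{t=0} = 16

M_X(t) = e^(8*t^2 - 4*t)
K_X(t) = log M_X(t) = 8*t^2 - 4*t
dK/dt = 16*t - 4
d^2K/dt^2 = 16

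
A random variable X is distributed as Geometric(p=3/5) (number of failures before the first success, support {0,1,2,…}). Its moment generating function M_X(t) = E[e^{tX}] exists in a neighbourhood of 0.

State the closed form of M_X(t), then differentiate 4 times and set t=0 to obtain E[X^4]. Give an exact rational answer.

E[X^4] = D^4[M](0) = 602/27

M_X(t) = 3/(5*(1 - 2*e^(t)/5))
D^4[M](t) = (-48*e^(4*t) - 1320*e^(3*t) - 3300*e^(2*t) - 750*e^(t))/(32*e^(5*t) - 400*e^(4*t) + 2000*e^(3*t) - 5000*e^(2*t) + 6250*e^(t) - 3125)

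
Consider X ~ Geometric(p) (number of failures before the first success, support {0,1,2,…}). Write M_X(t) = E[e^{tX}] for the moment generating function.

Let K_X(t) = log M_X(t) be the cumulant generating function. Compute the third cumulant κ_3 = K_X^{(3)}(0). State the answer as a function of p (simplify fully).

M_X(t) = p/(-(1 - p)*e^(t) + 1)
K_X(t) = log M_X(t) = log(p) - log(-(1 - p)*e^(t) + 1)
K′(t) = (-p*e^(t) + e^(t))/(p*e^(t) - e^(t) + 1)
K′′(t) = (-p*e^(t) + e^(t))/(p^2*e^(2*t) - 2*p*e^(2*t) + 2*p*e^(t) + e^(2*t) - 2*e^(t) + 1)

κ_3 = K′′′(0) = (p^2 - 3*p + 2)/p^3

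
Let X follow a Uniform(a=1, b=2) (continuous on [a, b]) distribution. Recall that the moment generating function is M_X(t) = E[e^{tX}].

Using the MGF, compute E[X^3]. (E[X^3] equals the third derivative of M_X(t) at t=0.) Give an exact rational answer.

M_X(t) = (e^(2*t) - e^(t))/t
dM/dt = (2*t*e^(2*t) - t*e^(t) - e^(2*t) + e^(t))/t^2
d^2M/dt^2 = (4*t^2*e^(2*t) - t^2*e^(t) - 4*t*e^(2*t) + 2*t*e^(t) + 2*e^(2*t) - 2*e^(t))/t^3
d^3M/dt^3 = (8*t^3*e^(2*t) - t^3*e^(t) - 12*t^2*e^(2*t) + 3*t^2*e^(t) + 12*t*e^(2*t) - 6*t*e^(t) - 6*e^(2*t) + 6*e^(t))/t^4

E[X^3] = d^3M/dt^3 |_{t=0} = 15/4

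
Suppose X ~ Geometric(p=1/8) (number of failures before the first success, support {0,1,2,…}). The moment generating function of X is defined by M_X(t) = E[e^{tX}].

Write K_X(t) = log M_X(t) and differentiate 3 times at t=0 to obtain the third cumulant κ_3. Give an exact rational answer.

κ_3 = D^3[K](0) = 840

M_X(t) = 1/(8*(1 - 7*e^(t)/8))
K_X(t) = log M_X(t) = -log(1 - 7*e^(t)/8) - 3*log(2)
D^3[K](t) = (-392*e^(2*t) - 448*e^(t))/(343*e^(3*t) - 1176*e^(2*t) + 1344*e^(t) - 512)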